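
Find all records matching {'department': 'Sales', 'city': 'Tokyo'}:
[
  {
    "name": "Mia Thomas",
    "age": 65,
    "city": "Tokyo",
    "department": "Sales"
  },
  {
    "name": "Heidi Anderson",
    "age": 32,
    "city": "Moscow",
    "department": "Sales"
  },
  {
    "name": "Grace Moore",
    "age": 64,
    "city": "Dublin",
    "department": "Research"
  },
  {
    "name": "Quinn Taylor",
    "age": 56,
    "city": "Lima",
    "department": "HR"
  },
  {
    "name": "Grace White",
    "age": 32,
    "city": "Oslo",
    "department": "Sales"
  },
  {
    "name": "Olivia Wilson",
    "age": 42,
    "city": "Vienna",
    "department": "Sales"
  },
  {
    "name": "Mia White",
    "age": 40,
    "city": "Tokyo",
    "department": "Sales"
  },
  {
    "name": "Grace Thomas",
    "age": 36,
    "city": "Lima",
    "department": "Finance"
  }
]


Search criteria: {'department': 'Sales', 'city': 'Tokyo'}

Checking 8 records:
  Mia Thomas: {department: Sales, city: Tokyo} <-- MATCH
  Heidi Anderson: {department: Sales, city: Moscow}
  Grace Moore: {department: Research, city: Dublin}
  Quinn Taylor: {department: HR, city: Lima}
  Grace White: {department: Sales, city: Oslo}
  Olivia Wilson: {department: Sales, city: Vienna}
  Mia White: {department: Sales, city: Tokyo} <-- MATCH
  Grace Thomas: {department: Finance, city: Lima}

Matches: ["Mia Thomas", "Mia White"]

["Mia Thomas", "Mia White"]


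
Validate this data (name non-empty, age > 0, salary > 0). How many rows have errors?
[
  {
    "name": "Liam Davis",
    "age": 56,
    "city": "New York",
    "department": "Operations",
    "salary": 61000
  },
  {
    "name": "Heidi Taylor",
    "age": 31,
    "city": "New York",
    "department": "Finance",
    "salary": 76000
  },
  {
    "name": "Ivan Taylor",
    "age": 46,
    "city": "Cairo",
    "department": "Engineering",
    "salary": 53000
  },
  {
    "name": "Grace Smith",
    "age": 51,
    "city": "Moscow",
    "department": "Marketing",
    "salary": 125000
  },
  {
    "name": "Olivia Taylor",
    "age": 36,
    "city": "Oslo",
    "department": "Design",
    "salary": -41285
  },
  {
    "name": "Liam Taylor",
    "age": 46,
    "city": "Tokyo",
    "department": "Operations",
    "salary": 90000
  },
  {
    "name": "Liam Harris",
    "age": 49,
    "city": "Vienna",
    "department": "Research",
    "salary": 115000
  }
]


Validating 7 records:
Rules: name non-empty, age > 0, salary > 0

  Row 1 (Liam Davis): OK
  Row 2 (Heidi Taylor): OK
  Row 3 (Ivan Taylor): OK
  Row 4 (Grace Smith): OK
  Row 5 (Olivia Taylor): negative salary: -41285
  Row 6 (Liam Taylor): OK
  Row 7 (Liam Harris): OK

Total errors: 1

1 errors


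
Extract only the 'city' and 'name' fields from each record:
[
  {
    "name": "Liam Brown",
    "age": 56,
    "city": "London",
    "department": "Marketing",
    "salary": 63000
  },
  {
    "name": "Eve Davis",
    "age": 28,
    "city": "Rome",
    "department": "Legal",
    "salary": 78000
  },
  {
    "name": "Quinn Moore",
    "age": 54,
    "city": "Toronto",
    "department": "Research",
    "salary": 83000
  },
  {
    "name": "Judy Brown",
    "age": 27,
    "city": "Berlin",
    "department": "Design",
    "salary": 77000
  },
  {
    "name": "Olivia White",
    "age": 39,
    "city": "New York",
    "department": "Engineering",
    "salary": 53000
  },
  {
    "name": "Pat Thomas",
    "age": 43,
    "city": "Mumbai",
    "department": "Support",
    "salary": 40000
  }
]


Original: 6 records with fields: name, age, city, department, salary
Keep: ['city', 'name']
Drop: ['age', 'department', 'salary']
Result: 6 records, 2 fields each

[
  {
    "city": "London",
    "name": "Liam Brown"
  },
  {
    "city": "Rome",
    "name": "Eve Davis"
  },
  {
    "city": "Toronto",
    "name": "Quinn Moore"
  },
  {
    "city": "Berlin",
    "name": "Judy Brown"
  },
  {
    "city": "New York",
    "name": "Olivia White"
  },
  {
    "city": "Mumbai",
    "name": "Pat Thomas"
  }
]


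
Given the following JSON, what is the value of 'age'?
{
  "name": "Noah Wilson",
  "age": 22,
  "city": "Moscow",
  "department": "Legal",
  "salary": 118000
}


Looking up field 'age'
Value: 22

22


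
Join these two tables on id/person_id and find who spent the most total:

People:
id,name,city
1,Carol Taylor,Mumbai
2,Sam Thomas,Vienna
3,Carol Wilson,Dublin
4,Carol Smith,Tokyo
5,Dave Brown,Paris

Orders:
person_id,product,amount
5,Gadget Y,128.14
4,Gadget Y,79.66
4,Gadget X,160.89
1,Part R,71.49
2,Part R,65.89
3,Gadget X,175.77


Join on: people.id = orders.person_id

Joined rows:
  Dave Brown (Paris) bought Gadget Y for $128.14
  Carol Smith (Tokyo) bought Gadget Y for $79.66
  Carol Smith (Tokyo) bought Gadget X for $160.89
  Carol Taylor (Mumbai) bought Part R for $71.49
  Sam Thomas (Vienna) bought Part R for $65.89
  Carol Wilson (Dublin) bought Gadget X for $175.77

Total per person:
  Carol Smith: $240.55
  Carol Wilson: $175.77
  Dave Brown: $128.14
  Carol Taylor: $71.49
  Sam Thomas: $65.89

Top spender: Carol Smith ($240.55)

Carol Smith ($240.55)


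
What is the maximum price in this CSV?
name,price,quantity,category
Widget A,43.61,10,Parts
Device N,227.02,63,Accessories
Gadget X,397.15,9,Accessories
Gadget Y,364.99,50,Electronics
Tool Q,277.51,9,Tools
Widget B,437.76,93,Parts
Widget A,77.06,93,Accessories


Computing maximum price:
Values: [43.61, 227.02, 397.15, 364.99, 277.51, 437.76, 77.06]
Max = 437.76

437.76


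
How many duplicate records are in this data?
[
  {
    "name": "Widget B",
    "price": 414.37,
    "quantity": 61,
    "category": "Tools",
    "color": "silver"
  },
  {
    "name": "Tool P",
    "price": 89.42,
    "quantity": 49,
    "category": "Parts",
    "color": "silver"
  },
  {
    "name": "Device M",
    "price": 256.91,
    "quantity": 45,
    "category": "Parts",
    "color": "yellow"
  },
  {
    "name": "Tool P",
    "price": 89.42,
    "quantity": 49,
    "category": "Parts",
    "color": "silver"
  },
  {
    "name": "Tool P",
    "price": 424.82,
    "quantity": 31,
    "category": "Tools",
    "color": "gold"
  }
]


Checking 5 records for duplicates:

  Row 1: Widget B ($414.37, qty 61)
  Row 2: Tool P ($89.42, qty 49)
  Row 3: Device M ($256.91, qty 45)
  Row 4: Tool P ($89.42, qty 49) <-- DUPLICATE
  Row 5: Tool P ($424.82, qty 31)

Duplicates found: 1
Unique records: 4

1 duplicates, 4 unique


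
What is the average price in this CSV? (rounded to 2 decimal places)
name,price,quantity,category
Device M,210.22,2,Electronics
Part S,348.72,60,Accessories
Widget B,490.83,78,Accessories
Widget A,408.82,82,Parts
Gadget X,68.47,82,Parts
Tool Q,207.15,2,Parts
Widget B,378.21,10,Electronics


Computing average price:
Values: [210.22, 348.72, 490.83, 408.82, 68.47, 207.15, 378.21]
Sum = 2112.42
Count = 7
Average = 2112.42/7 ≈ 301.77 (rounded to 2 decimal places)

301.77


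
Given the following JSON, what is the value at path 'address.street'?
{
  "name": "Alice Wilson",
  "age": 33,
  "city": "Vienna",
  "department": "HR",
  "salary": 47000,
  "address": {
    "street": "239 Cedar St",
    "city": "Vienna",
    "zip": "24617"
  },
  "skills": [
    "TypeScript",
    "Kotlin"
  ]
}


Query: address.street
Path: address -> street
Value: 239 Cedar St

239 Cedar St


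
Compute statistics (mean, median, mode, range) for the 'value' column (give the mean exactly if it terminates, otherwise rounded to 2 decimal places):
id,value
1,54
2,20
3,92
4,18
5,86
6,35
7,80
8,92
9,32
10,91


Data: [54, 20, 92, 18, 86, 35, 80, 92, 32, 91]
Count: 10
Sum: 600
Mean: 600/10 = 60
Sorted: [18, 20, 32, 35, 54, 80, 86, 91, 92, 92]
Median: 67.0
Mode: 92 (2 times)
Range: 92 - 18 = 74
Min: 18, Max: 92

mean=60, median=67.0, mode=92, range=74


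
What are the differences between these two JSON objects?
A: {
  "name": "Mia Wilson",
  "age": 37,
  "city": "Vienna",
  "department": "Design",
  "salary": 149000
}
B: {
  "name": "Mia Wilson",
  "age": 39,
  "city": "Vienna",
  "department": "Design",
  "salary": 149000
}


Comparing each field (in key order):
  name: same
  age: DIFFERENT
  city: same
  department: same
  salary: same
Differences:
  age: 37 -> 39

1 field(s) changed

1 change: age


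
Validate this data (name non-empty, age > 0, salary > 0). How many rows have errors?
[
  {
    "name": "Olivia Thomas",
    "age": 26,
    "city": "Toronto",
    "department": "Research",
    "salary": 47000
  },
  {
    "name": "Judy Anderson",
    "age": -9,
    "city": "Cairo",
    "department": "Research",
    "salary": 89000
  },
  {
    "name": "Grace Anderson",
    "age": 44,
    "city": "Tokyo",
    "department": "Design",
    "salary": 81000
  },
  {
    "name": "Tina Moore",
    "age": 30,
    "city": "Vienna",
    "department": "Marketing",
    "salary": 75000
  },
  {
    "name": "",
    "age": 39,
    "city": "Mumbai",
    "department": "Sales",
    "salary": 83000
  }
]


Validating 5 records:
Rules: name non-empty, age > 0, salary > 0

  Row 1 (Olivia Thomas): OK
  Row 2 (Judy Anderson): negative age: -9
  Row 3 (Grace Anderson): OK
  Row 4 (Tina Moore): OK
  Row 5 (???): empty name

Total errors: 2

2 errors


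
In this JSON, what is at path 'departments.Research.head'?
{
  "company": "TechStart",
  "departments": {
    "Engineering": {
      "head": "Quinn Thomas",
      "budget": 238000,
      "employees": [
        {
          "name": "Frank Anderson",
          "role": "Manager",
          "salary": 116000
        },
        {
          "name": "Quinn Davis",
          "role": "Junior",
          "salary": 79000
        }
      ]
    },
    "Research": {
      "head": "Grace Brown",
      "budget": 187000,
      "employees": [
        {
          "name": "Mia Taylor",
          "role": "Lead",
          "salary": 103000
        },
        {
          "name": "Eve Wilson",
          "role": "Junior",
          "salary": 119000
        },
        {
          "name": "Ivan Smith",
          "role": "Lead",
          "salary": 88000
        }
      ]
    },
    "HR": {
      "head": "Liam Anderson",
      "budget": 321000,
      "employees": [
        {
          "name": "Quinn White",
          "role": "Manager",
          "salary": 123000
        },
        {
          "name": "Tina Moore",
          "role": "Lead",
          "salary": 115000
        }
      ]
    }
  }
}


Path: departments.Research.head

Navigate:
  -> departments
  -> Research
  -> head = 'Grace Brown'

Grace Brown


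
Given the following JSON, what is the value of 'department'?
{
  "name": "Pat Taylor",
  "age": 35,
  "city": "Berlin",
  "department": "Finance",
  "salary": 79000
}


Looking up field 'department'
Value: Finance

Finance


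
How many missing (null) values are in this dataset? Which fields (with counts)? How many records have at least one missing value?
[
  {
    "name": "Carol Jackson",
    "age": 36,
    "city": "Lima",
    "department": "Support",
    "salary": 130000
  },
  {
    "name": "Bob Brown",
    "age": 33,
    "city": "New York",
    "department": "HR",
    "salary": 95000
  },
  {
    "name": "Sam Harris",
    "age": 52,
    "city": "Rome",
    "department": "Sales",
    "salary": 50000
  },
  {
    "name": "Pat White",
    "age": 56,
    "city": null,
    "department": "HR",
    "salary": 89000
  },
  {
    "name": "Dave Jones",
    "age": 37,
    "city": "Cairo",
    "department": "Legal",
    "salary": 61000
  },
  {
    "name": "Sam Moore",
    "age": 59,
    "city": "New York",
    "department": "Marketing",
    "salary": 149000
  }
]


Checking for missing (null) values in 6 records:

  Carol Jackson: complete
  Bob Brown: complete
  Sam Harris: complete
  Pat White: city
  Dave Jones: complete
  Sam Moore: complete

Per field:
  name: 0 missing
  age: 0 missing
  city: 1 missing
  department: 0 missing
  salary: 0 missing

Total missing values: 1
Records with any missing: 1

1 missing values (city: 1); 1 incomplete records


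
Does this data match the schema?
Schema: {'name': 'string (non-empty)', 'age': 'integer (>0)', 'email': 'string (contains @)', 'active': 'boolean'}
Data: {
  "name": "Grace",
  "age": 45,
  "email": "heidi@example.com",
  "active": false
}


Validating each field against schema:
  name: OK (non-empty string)
  age: OK (positive integer)
  email: OK (string with @)
  active: OK (boolean)

Result: VALID

VALID


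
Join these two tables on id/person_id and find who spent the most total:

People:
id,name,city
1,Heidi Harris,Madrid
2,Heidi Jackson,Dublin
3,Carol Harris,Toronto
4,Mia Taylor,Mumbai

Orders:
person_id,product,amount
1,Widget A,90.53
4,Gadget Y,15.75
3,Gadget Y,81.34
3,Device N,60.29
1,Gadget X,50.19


Join on: people.id = orders.person_id

Joined rows:
  Heidi Harris (Madrid) bought Widget A for $90.53
  Mia Taylor (Mumbai) bought Gadget Y for $15.75
  Carol Harris (Toronto) bought Gadget Y for $81.34
  Carol Harris (Toronto) bought Device N for $60.29
  Heidi Harris (Madrid) bought Gadget X for $50.19

Total per person:
  Carol Harris: $141.63
  Heidi Harris: $140.72
  Mia Taylor: $15.75

Top spender: Carol Harris ($141.63)

Carol Harris ($141.63)


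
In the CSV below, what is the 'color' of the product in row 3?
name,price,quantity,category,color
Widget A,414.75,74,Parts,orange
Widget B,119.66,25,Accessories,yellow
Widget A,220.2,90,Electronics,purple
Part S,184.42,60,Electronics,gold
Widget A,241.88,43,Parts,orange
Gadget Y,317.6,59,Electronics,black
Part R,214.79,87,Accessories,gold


Query: Row 3 ('Widget A'), column 'color'
Value: purple

purple


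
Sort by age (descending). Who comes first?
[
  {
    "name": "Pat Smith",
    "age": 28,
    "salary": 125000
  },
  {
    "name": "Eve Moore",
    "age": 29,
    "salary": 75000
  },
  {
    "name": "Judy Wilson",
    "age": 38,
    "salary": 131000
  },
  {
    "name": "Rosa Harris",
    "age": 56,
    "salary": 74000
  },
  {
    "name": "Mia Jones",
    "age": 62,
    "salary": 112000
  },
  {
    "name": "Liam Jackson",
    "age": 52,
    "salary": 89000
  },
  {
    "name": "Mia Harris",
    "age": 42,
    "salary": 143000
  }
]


Sort by: age (descending)

Sorted order:
  1. Mia Jones (age = 62)
  2. Rosa Harris (age = 56)
  3. Liam Jackson (age = 52)
  4. Mia Harris (age = 42)
  5. Judy Wilson (age = 38)
  6. Eve Moore (age = 29)
  7. Pat Smith (age = 28)

First: Mia Jones

Mia Jones


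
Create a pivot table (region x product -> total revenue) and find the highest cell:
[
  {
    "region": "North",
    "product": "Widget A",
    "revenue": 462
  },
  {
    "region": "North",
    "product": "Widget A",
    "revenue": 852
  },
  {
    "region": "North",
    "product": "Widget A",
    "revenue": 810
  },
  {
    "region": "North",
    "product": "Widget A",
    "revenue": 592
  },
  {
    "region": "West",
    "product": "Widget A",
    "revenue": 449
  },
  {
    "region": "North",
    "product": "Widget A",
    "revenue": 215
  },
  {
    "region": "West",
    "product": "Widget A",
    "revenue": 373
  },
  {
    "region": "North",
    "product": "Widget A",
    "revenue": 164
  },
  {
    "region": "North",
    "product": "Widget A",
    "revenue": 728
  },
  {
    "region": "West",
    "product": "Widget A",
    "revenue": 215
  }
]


Pivot: region (rows) x product (columns) -> total revenue

     Widget A    
North         3823  
West          1037  

Highest: North / Widget A = $3823

North / Widget A = $3823


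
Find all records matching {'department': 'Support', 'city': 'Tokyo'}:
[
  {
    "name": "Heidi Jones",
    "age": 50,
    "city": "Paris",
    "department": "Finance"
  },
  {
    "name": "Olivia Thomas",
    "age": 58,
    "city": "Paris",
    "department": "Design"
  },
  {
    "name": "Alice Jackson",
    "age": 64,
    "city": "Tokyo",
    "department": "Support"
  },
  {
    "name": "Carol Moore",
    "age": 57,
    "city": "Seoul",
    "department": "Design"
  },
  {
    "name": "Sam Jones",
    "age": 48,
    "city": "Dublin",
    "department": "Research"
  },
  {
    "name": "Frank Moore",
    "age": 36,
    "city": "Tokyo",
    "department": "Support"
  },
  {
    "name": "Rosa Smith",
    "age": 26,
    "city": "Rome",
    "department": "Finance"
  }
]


Search criteria: {'department': 'Support', 'city': 'Tokyo'}

Checking 7 records:
  Heidi Jones: {department: Finance, city: Paris}
  Olivia Thomas: {department: Design, city: Paris}
  Alice Jackson: {department: Support, city: Tokyo} <-- MATCH
  Carol Moore: {department: Design, city: Seoul}
  Sam Jones: {department: Research, city: Dublin}
  Frank Moore: {department: Support, city: Tokyo} <-- MATCH
  Rosa Smith: {department: Finance, city: Rome}

Matches: ["Alice Jackson", "Frank Moore"]

["Alice Jackson", "Frank Moore"]


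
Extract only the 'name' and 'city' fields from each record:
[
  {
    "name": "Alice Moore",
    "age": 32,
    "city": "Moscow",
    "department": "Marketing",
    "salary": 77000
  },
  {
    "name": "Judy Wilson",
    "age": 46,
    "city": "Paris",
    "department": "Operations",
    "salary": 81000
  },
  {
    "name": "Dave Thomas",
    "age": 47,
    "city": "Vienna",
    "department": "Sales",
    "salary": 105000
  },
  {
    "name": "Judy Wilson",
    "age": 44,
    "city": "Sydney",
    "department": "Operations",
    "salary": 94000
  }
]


Original: 4 records with fields: name, age, city, department, salary
Keep: ['name', 'city']
Drop: ['age', 'department', 'salary']
Result: 4 records, 2 fields each

[
  {
    "name": "Alice Moore",
    "city": "Moscow"
  },
  {
    "name": "Judy Wilson",
    "city": "Paris"
  },
  {
    "name": "Dave Thomas",
    "city": "Vienna"
  },
  {
    "name": "Judy Wilson",
    "city": "Sydney"
  }
]


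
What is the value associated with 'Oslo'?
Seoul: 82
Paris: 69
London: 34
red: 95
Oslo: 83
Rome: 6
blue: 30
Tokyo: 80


Looking up key 'Oslo'
Value: 83

83


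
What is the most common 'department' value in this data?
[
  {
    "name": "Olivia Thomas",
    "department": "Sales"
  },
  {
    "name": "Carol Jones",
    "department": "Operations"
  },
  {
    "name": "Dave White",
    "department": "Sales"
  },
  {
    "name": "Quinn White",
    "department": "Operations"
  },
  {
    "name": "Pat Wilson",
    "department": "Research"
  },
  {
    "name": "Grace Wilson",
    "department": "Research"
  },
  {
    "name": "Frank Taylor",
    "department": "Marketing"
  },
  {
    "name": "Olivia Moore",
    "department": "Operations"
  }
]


Counting 'department' values across 8 records:

  Operations: 3 ###
  Sales: 2 ##
  Research: 2 ##
  Marketing: 1 #

Most common: Operations (3 times)

Operations (3 times)


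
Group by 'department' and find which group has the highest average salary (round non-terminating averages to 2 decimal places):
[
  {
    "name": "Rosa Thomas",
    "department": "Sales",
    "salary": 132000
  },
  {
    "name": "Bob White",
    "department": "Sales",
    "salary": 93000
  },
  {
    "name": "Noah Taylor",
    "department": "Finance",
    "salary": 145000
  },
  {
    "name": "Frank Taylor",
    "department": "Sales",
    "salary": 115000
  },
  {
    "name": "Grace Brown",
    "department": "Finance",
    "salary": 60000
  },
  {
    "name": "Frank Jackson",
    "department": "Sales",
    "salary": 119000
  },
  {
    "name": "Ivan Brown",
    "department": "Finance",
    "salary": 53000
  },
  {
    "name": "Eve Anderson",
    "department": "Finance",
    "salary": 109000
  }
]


Group by: department

Groups:
  Finance: 4 people, avg salary = 367000/4 = $91750
  Sales: 4 people, avg salary = 459000/4 = $114750

Highest average salary: Sales ($114750)

Sales ($114750)


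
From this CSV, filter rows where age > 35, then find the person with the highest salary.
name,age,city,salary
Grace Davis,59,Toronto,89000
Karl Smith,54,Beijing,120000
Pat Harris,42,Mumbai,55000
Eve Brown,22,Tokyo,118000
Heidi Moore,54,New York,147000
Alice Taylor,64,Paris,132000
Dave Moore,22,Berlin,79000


Filter: age > 35
Sort by: salary (descending)

Filtered records (5):
  Heidi Moore, age 54, salary $147000
  Alice Taylor, age 64, salary $132000
  Karl Smith, age 54, salary $120000
  Grace Davis, age 59, salary $89000
  Pat Harris, age 42, salary $55000

Highest salary: Heidi Moore ($147000)

Heidi Moore


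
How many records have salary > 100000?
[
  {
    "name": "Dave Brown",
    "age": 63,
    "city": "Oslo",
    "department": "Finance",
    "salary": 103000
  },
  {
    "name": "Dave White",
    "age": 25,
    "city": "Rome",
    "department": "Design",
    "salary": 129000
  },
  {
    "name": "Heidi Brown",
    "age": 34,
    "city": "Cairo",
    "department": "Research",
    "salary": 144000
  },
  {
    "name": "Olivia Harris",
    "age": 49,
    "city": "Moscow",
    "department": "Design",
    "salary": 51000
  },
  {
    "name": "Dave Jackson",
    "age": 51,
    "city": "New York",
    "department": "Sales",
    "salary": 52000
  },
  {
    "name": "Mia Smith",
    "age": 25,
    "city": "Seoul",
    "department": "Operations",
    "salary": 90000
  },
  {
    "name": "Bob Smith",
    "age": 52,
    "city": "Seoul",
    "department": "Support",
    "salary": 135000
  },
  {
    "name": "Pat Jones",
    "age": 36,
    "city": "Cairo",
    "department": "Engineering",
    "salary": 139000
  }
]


Data: 8 records
Condition: salary > 100000

Checking each record:
  Dave Brown: 103000 MATCH
  Dave White: 129000 MATCH
  Heidi Brown: 144000 MATCH
  Olivia Harris: 51000
  Dave Jackson: 52000
  Mia Smith: 90000
  Bob Smith: 135000 MATCH
  Pat Jones: 139000 MATCH

Count: 5

5


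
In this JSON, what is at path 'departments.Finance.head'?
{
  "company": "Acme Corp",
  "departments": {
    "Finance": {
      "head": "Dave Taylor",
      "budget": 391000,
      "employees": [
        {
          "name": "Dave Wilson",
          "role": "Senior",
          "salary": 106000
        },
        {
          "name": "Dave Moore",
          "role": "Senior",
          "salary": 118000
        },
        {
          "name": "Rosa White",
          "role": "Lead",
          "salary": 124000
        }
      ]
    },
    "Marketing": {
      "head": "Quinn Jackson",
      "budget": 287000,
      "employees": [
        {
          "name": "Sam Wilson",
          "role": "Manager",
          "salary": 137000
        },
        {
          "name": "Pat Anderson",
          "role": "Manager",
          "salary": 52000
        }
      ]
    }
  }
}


Path: departments.Finance.head

Navigate:
  -> departments
  -> Finance
  -> head = 'Dave Taylor'

Dave Taylor


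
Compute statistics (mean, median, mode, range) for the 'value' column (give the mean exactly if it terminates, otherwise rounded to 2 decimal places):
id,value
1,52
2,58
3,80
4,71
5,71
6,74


Data: [52, 58, 80, 71, 71, 74]
Count: 6
Sum: 406
Mean: 406/6 ≈ 67.67 (rounded to 2 decimal places)
Sorted: [52, 58, 71, 71, 74, 80]
Median: 71.0
Mode: 71 (2 times)
Range: 80 - 52 = 28
Min: 52, Max: 80

mean≈67.67, median=71.0, mode=71, range=28


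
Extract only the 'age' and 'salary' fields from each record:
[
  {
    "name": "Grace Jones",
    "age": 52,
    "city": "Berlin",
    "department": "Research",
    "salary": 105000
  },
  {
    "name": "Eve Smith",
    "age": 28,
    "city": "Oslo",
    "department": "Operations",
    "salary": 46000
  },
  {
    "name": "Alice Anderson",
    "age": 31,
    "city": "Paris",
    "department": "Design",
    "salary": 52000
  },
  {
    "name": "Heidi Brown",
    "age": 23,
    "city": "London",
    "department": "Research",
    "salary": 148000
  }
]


Original: 4 records with fields: name, age, city, department, salary
Keep: ['age', 'salary']
Drop: ['name', 'city', 'department']
Result: 4 records, 2 fields each

[
  {
    "age": 52,
    "salary": 105000
  },
  {
    "age": 28,
    "salary": 46000
  },
  {
    "age": 31,
    "salary": 52000
  },
  {
    "age": 23,
    "salary": 148000
  }
]


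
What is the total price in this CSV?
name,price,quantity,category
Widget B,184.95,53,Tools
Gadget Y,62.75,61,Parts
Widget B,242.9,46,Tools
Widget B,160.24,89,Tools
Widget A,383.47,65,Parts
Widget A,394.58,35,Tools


Computing total price:
Values: [184.95, 62.75, 242.9, 160.24, 383.47, 394.58]
Sum = 1428.89

1428.89


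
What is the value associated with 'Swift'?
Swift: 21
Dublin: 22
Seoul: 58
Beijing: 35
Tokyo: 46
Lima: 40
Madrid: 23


Looking up key 'Swift'
Value: 21

21


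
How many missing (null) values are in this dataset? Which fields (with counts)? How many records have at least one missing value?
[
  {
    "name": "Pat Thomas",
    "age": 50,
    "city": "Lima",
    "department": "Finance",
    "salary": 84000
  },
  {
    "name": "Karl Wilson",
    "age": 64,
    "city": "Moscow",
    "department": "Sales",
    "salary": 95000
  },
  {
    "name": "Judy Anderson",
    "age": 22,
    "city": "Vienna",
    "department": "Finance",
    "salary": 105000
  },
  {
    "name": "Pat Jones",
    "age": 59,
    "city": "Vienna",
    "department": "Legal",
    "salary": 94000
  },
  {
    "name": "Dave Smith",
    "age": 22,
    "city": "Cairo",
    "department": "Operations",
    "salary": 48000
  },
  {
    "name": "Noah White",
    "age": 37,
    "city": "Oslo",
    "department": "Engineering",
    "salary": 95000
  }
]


Checking for missing (null) values in 6 records:

  Pat Thomas: complete
  Karl Wilson: complete
  Judy Anderson: complete
  Pat Jones: complete
  Dave Smith: complete
  Noah White: complete

Per field:
  name: 0 missing
  age: 0 missing
  city: 0 missing
  department: 0 missing
  salary: 0 missing

Total missing values: 0
Records with any missing: 0

0 missing values (none); 0 incomplete records


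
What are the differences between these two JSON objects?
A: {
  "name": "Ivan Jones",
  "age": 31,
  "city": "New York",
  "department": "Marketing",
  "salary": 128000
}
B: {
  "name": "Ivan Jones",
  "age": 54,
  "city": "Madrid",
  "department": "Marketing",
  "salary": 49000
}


Comparing each field (in key order):
  name: same
  age: DIFFERENT
  city: DIFFERENT
  department: same
  salary: DIFFERENT
Differences:
  age: 31 -> 54
  city: New York -> Madrid
  salary: 128000 -> 49000

3 field(s) changed

3 changes: age, city, salary


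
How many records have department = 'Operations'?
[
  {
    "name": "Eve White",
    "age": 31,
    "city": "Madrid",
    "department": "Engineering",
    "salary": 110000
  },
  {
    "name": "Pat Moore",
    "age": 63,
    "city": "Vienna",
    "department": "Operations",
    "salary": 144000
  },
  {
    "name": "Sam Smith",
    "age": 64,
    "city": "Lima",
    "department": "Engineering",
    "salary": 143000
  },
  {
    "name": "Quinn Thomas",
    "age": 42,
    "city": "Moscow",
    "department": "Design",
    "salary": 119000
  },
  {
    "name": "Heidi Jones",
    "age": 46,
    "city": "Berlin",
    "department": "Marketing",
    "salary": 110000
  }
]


Data: 5 records
Condition: department = 'Operations'

Checking each record:
  Eve White: Engineering
  Pat Moore: Operations MATCH
  Sam Smith: Engineering
  Quinn Thomas: Design
  Heidi Jones: Marketing

Count: 1

1


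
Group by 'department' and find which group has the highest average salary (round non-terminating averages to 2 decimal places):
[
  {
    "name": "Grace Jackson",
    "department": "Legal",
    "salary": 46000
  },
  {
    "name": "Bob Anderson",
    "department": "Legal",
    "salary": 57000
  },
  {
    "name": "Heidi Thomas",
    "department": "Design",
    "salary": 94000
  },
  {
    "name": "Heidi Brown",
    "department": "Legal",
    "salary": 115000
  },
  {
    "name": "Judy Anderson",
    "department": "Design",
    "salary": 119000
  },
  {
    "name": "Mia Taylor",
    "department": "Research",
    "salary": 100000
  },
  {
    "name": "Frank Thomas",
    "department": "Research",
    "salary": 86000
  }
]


Group by: department

Groups:
  Design: 2 people, avg salary = 213000/2 = $106500
  Legal: 3 people, avg salary = 218000/3 ≈ $72666.67
  Research: 2 people, avg salary = 186000/2 = $93000

Highest average salary: Design ($106500)

Design ($106500)


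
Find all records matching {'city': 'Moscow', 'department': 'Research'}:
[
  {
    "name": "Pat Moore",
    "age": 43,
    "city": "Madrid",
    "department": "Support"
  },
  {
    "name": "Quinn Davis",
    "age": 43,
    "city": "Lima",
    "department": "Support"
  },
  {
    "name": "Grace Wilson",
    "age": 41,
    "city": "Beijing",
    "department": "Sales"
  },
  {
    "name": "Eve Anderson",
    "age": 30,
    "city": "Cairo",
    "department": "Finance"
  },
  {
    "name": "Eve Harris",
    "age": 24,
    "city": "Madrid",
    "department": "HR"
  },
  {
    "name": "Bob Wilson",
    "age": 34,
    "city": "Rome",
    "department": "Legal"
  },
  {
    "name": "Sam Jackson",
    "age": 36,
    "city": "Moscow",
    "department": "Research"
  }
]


Search criteria: {'city': 'Moscow', 'department': 'Research'}

Checking 7 records:
  Pat Moore: {city: Madrid, department: Support}
  Quinn Davis: {city: Lima, department: Support}
  Grace Wilson: {city: Beijing, department: Sales}
  Eve Anderson: {city: Cairo, department: Finance}
  Eve Harris: {city: Madrid, department: HR}
  Bob Wilson: {city: Rome, department: Legal}
  Sam Jackson: {city: Moscow, department: Research} <-- MATCH

Matches: ["Sam Jackson"]

["Sam Jackson"]


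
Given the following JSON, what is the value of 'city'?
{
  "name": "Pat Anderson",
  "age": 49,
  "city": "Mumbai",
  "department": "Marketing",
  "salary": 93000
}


Looking up field 'city'
Value: Mumbai

Mumbai


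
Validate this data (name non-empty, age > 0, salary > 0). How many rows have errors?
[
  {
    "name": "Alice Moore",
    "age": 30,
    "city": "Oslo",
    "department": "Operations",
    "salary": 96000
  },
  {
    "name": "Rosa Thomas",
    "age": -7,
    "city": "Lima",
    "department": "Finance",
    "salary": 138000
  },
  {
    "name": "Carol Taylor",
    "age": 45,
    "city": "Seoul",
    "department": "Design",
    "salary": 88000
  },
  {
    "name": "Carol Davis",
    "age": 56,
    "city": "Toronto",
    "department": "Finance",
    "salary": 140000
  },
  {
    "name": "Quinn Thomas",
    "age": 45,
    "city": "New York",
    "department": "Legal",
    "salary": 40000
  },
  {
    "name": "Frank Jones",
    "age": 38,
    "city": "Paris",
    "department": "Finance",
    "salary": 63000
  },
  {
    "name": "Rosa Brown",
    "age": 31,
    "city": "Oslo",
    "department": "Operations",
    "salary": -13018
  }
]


Validating 7 records:
Rules: name non-empty, age > 0, salary > 0

  Row 1 (Alice Moore): OK
  Row 2 (Rosa Thomas): negative age: -7
  Row 3 (Carol Taylor): OK
  Row 4 (Carol Davis): OK
  Row 5 (Quinn Thomas): OK
  Row 6 (Frank Jones): OK
  Row 7 (Rosa Brown): negative salary: -13018

Total errors: 2

2 errors


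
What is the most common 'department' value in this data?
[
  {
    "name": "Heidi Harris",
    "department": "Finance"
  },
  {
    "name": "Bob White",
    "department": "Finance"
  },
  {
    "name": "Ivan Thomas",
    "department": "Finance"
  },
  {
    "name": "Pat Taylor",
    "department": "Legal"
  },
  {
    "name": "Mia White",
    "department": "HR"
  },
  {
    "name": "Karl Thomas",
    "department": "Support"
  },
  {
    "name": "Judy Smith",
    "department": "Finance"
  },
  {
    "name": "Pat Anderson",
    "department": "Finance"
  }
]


Counting 'department' values across 8 records:

  Finance: 5 #####
  Legal: 1 #
  HR: 1 #
  Support: 1 #

Most common: Finance (5 times)

Finance (5 times)


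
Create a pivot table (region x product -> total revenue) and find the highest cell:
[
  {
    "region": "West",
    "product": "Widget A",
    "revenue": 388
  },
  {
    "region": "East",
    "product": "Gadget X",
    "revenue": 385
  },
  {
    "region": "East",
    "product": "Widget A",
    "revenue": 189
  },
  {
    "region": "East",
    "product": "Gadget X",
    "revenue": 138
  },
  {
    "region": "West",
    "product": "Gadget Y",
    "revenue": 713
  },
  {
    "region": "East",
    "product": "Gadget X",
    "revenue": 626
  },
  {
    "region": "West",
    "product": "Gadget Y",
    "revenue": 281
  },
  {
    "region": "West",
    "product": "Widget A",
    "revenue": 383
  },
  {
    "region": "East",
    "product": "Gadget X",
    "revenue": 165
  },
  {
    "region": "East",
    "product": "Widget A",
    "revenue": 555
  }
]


Pivot: region (rows) x product (columns) -> total revenue

     Gadget X      Gadget Y      Widget A    
East          1314             0           744  
West             0           994           771  

Highest: East / Gadget X = $1314

East / Gadget X = $1314


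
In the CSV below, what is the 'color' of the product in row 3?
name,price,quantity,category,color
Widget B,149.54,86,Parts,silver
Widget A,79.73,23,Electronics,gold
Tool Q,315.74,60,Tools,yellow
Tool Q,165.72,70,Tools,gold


Query: Row 3 ('Tool Q'), column 'color'
Value: yellow

yellow


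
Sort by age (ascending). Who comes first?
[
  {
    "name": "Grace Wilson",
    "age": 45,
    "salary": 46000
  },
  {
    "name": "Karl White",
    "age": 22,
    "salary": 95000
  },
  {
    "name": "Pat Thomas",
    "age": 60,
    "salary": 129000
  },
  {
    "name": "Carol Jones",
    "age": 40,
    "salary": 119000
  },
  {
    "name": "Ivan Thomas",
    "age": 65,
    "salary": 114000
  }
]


Sort by: age (ascending)

Sorted order:
  1. Karl White (age = 22)
  2. Carol Jones (age = 40)
  3. Grace Wilson (age = 45)
  4. Pat Thomas (age = 60)
  5. Ivan Thomas (age = 65)

First: Karl White

Karl White


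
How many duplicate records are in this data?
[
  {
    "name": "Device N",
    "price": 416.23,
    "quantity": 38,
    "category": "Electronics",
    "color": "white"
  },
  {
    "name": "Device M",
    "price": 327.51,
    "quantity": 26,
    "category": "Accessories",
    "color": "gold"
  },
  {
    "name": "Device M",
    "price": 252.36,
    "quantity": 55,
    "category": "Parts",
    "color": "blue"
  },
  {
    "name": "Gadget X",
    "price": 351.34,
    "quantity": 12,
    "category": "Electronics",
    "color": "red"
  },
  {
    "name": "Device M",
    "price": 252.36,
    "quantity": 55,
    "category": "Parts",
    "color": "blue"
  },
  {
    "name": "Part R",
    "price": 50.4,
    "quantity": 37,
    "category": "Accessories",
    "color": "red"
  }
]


Checking 6 records for duplicates:

  Row 1: Device N ($416.23, qty 38)
  Row 2: Device M ($327.51, qty 26)
  Row 3: Device M ($252.36, qty 55)
  Row 4: Gadget X ($351.34, qty 12)
  Row 5: Device M ($252.36, qty 55) <-- DUPLICATE
  Row 6: Part R ($50.4, qty 37)

Duplicates found: 1
Unique records: 5

1 duplicates, 5 unique


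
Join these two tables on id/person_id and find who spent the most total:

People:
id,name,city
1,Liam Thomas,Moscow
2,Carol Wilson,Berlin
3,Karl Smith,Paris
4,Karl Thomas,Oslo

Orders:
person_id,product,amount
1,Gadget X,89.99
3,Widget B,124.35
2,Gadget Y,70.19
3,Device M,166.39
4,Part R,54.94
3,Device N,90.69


Join on: people.id = orders.person_id

Joined rows:
  Liam Thomas (Moscow) bought Gadget X for $89.99
  Karl Smith (Paris) bought Widget B for $124.35
  Carol Wilson (Berlin) bought Gadget Y for $70.19
  Karl Smith (Paris) bought Device M for $166.39
  Karl Thomas (Oslo) bought Part R for $54.94
  Karl Smith (Paris) bought Device N for $90.69

Total per person:
  Karl Smith: $381.43
  Liam Thomas: $89.99
  Carol Wilson: $70.19
  Karl Thomas: $54.94

Top spender: Karl Smith ($381.43)

Karl Smith ($381.43)


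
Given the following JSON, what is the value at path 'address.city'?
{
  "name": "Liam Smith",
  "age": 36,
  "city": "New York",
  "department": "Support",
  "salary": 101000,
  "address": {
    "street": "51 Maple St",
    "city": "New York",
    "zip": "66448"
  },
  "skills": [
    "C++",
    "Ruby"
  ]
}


Query: address.city
Path: address -> city
Value: New York

New York


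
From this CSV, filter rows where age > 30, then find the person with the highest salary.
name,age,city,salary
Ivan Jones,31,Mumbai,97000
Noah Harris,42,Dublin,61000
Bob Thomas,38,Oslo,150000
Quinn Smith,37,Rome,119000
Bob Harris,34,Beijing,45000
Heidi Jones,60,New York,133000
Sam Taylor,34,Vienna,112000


Filter: age > 30
Sort by: salary (descending)

Filtered records (7):
  Bob Thomas, age 38, salary $150000
  Heidi Jones, age 60, salary $133000
  Quinn Smith, age 37, salary $119000
  Sam Taylor, age 34, salary $112000
  Ivan Jones, age 31, salary $97000
  Noah Harris, age 42, salary $61000
  Bob Harris, age 34, salary $45000

Highest salary: Bob Thomas ($150000)

Bob Thomas


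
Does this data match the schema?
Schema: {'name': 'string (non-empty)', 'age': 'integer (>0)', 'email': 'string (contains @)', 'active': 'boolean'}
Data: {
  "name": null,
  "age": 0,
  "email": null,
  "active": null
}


Validating each field against schema:
  name: FAIL (null is not a string)
  age: FAIL (0 is not > 0)
  email: FAIL (null is not a string)
  active: FAIL (null is not a boolean)

Result: INVALID (4 errors: name, age, email, active)

INVALID (4 errors: name, age, email, active)


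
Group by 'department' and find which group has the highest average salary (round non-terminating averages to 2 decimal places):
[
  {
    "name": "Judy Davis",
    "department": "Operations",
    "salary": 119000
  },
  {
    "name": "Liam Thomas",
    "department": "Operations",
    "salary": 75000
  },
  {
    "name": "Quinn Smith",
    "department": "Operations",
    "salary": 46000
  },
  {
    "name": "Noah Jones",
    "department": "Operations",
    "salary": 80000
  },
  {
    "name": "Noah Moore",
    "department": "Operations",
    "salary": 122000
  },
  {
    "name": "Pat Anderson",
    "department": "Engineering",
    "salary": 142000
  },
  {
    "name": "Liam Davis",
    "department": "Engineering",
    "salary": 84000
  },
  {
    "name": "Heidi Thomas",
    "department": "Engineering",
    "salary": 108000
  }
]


Group by: department

Groups:
  Engineering: 3 people, avg salary = 334000/3 ≈ $111333.33
  Operations: 5 people, avg salary = 442000/5 = $88400

Highest average salary: Engineering (≈$111333.33)

Engineering (≈$111333.33)


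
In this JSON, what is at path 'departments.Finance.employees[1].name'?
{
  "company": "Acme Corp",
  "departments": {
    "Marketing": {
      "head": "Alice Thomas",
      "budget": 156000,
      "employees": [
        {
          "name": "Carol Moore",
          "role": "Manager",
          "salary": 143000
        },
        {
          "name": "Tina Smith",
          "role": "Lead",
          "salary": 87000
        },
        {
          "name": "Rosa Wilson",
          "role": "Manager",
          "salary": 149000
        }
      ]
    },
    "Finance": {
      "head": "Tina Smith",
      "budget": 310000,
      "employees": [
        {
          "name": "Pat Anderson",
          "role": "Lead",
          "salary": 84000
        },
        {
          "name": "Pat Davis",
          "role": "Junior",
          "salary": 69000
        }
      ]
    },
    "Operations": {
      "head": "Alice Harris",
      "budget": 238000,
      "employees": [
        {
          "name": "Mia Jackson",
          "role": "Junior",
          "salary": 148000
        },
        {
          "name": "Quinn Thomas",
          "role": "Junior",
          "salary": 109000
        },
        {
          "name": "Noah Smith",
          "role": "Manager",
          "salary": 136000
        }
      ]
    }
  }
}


Path: departments.Finance.employees[1].name

Navigate:
  -> departments
  -> Finance
  -> employees[1].name = 'Pat Davis'

Pat Davis


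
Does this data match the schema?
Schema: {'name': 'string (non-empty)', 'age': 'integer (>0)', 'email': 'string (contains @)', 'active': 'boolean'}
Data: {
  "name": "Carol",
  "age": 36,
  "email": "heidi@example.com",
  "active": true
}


Validating each field against schema:
  name: OK (non-empty string)
  age: OK (positive integer)
  email: OK (string with @)
  active: OK (boolean)

Result: VALID

VALID


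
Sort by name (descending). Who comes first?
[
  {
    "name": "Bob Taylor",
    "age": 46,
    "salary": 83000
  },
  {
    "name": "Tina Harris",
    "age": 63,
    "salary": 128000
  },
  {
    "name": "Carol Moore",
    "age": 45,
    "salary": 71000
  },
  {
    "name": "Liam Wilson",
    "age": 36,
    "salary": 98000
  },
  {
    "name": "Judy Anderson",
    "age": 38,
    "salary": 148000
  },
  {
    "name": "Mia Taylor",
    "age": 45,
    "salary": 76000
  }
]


Sort by: name (descending)

Sorted order:
  1. Tina Harris (name = Tina Harris)
  2. Mia Taylor (name = Mia Taylor)
  3. Liam Wilson (name = Liam Wilson)
  4. Judy Anderson (name = Judy Anderson)
  5. Carol Moore (name = Carol Moore)
  6. Bob Taylor (name = Bob Taylor)

First: Tina Harris

Tina Harris
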